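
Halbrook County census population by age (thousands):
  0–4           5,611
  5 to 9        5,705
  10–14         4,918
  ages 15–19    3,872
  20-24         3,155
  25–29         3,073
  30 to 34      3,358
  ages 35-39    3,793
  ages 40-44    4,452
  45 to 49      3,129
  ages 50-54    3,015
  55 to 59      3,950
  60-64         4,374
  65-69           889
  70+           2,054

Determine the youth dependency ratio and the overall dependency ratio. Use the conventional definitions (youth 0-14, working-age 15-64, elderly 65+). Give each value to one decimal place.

Youth dependency ratio: 44.9
Total dependency ratio: 53.0

0–14: 5,611 + 5,705 + 4,918 = 16,234
15–64: 3,872 + 3,155 + 3,073 + 3,358 + 3,793 + 4,452 + 3,129 + 3,015 + 3,950 + 4,374 = 36,171
65+: 889 + 2,054 = 2,943
Youth dependency ratio = 16,234 / 36,171 × 100 = 44.9
Total dependency ratio = (16,234 + 2,943) / 36,171 × 100 = 19,177 / 36,171 × 100 = 53.0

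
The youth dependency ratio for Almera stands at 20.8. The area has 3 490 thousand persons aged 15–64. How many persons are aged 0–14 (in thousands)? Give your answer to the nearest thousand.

Youth dependency ratio = youth / working-age × 100
20.8 = Y / 3 490 × 100
⇒ 726

Aged 0–14: 726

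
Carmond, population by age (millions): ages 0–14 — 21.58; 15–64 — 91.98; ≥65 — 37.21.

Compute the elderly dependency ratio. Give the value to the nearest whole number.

Old-age dependency ratio = 37.21 / 91.98 × 100 = 40

Old-age dependency ratio: 40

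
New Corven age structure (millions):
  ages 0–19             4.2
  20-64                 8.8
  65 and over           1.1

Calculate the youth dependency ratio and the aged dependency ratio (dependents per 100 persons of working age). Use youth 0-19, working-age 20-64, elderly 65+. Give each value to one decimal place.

Youth dependency ratio: 47.7
Old-age dependency ratio: 12.5

Youth dependency ratio = 4.2 / 8.8 × 100 = 47.7
Old-age dependency ratio = 1.1 / 8.8 × 100 = 12.5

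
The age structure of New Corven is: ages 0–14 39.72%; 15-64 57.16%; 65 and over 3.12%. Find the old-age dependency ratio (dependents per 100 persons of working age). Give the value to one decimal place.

Old-age dependency ratio: 5.5

Old-age dependency ratio = 3.12 / 57.16 × 100 = 5.5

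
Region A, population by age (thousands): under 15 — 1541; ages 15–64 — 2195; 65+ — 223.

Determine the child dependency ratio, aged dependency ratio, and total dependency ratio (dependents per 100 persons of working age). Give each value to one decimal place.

Youth dependency ratio = 1541 / 2195 × 100 = 70.2
Old-age dependency ratio = 223 / 2195 × 100 = 10.2
Total dependency ratio = (1541 + 223) / 2195 × 100 = 1764 / 2195 × 100 = 80.4

Youth dependency ratio: 70.2
Old-age dependency ratio: 10.2
Total dependency ratio: 80.4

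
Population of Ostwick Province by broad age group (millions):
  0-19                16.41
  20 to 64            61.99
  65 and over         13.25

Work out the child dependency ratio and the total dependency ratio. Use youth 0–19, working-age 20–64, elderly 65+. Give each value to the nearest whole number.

Youth dependency ratio = 16.41 / 61.99 × 100 = 26
Total dependency ratio = (16.41 + 13.25) / 61.99 × 100 = 29.66 / 61.99 × 100 = 48

Youth dependency ratio: 26
Total dependency ratio: 48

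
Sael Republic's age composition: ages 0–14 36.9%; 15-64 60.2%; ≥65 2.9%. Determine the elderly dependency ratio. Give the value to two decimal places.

Old-age dependency ratio = 2.9 / 60.2 × 100 = 4.82

Old-age dependency ratio: 4.82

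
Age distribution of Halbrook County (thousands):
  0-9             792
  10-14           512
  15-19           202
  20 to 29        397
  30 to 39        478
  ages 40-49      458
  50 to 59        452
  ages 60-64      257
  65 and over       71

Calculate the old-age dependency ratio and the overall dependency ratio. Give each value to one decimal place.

0–14: 792 + 512 = 1 304
15–64: 202 + 397 + 478 + 458 + 452 + 257 = 2 244
65+: 71
Old-age dependency ratio = 71 / 2 244 × 100 = 3.2
Total dependency ratio = (1 304 + 71) / 2 244 × 100 = 1 375 / 2 244 × 100 = 61.3

Old-age dependency ratio: 3.2
Total dependency ratio: 61.3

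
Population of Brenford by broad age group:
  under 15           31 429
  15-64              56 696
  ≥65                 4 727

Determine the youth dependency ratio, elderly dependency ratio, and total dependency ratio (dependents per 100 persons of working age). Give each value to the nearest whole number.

Youth dependency ratio: 55
Old-age dependency ratio: 8
Total dependency ratio: 64

Youth dependency ratio = 31 429 / 56 696 × 100 = 55
Old-age dependency ratio = 4 727 / 56 696 × 100 = 8
Total dependency ratio = (31 429 + 4 727) / 56 696 × 100 = 36 156 / 56 696 × 100 = 64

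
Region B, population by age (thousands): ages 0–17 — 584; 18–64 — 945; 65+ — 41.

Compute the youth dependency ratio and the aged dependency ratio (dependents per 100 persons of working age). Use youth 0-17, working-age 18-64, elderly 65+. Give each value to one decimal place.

Youth dependency ratio: 61.8
Old-age dependency ratio: 4.3

Youth dependency ratio = 584 / 945 × 100 = 61.8
Old-age dependency ratio = 41 / 945 × 100 = 4.3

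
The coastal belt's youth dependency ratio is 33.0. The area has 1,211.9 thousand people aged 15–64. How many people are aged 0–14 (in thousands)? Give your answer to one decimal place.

Aged 0–14: 399.9

Youth dependency ratio = youth / working-age × 100
33.0 = Y / 1,211.9 × 100
⇒ 399.9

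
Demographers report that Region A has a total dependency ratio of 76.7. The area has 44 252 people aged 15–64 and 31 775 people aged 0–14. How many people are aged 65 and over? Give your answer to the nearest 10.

Aged 65 and over: 2 170

Total dependency ratio = (youth + elderly) / working-age × 100
76.7 = (31 775 + E) / 44 252 × 100
⇒ 2 170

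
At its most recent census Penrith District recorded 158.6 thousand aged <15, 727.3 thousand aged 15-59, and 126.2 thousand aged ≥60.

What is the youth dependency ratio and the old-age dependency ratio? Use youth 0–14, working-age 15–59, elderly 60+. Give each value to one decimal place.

Youth dependency ratio: 21.8
Old-age dependency ratio: 17.4

Youth dependency ratio = 158.6 / 727.3 × 100 = 21.8
Old-age dependency ratio = 126.2 / 727.3 × 100 = 17.4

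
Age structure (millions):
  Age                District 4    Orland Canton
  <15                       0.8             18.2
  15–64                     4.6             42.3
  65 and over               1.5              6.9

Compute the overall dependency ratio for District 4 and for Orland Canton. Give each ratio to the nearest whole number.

District 4: (0.8 + 1.5) / 4.6 × 100 = 2.3 / 4.6 × 100 = 50
Orland Canton: (18.2 + 6.9) / 42.3 × 100 = 25.1 / 42.3 × 100 = 59

District 4: 50
Orland Canton: 59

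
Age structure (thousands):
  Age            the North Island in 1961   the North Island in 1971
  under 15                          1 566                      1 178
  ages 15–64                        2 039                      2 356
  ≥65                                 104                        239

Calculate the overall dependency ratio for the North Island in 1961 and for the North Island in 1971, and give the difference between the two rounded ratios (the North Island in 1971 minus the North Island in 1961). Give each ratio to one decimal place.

the North Island in 1961: (1 566 + 104) / 2 039 × 100 = 1 670 / 2 039 × 100 = 81.9
the North Island in 1971: (1 178 + 239) / 2 356 × 100 = 1 417 / 2 356 × 100 = 60.1

the North Island in 1961: 81.9
the North Island in 1971: 60.1
Difference: -21.8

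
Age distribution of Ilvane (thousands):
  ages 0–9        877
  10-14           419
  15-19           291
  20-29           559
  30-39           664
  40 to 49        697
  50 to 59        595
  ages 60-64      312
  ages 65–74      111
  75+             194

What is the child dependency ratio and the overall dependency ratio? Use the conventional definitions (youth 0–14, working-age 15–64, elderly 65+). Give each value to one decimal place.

Youth dependency ratio: 41.6
Total dependency ratio: 51.3

0–14: 877 + 419 = 1,296
15–64: 291 + 559 + 664 + 697 + 595 + 312 = 3,118
65+: 111 + 194 = 305
Youth dependency ratio = 1,296 / 3,118 × 100 = 41.6
Total dependency ratio = (1,296 + 305) / 3,118 × 100 = 1,601 / 3,118 × 100 = 51.3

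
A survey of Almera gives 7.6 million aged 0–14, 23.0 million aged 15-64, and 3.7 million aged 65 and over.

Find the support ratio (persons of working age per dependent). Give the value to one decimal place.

Support ratio: 2.0

Support ratio = 23.0 / (7.6 + 3.7) = 23.0 / 11.3 = 2.0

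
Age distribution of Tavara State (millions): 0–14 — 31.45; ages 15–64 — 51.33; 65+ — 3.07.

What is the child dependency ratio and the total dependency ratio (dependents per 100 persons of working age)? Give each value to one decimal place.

Youth dependency ratio = 31.45 / 51.33 × 100 = 61.3
Total dependency ratio = (31.45 + 3.07) / 51.33 × 100 = 34.52 / 51.33 × 100 = 67.3

Youth dependency ratio: 61.3
Total dependency ratio: 67.3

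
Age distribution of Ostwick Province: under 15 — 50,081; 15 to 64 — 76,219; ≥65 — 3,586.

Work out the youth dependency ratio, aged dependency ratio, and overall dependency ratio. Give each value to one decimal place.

Youth dependency ratio: 65.7
Old-age dependency ratio: 4.7
Total dependency ratio: 70.4

Youth dependency ratio = 50,081 / 76,219 × 100 = 65.7
Old-age dependency ratio = 3,586 / 76,219 × 100 = 4.7
Total dependency ratio = (50,081 + 3,586) / 76,219 × 100 = 53,667 / 76,219 × 100 = 70.4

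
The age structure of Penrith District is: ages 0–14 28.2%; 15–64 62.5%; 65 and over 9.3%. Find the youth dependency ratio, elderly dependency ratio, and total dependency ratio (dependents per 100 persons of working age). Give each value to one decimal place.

Youth dependency ratio: 45.1
Old-age dependency ratio: 14.9
Total dependency ratio: 60.0

Youth dependency ratio = 28.2 / 62.5 × 100 = 45.1
Old-age dependency ratio = 9.3 / 62.5 × 100 = 14.9
Total dependency ratio = (28.2 + 9.3) / 62.5 × 100 = 37.5 / 62.5 × 100 = 60.0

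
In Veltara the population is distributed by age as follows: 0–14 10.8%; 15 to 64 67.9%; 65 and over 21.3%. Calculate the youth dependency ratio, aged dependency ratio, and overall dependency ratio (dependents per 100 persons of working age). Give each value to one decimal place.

Youth dependency ratio: 15.9
Old-age dependency ratio: 31.4
Total dependency ratio: 47.3

Youth dependency ratio = 10.8 / 67.9 × 100 = 15.9
Old-age dependency ratio = 21.3 / 67.9 × 100 = 31.4
Total dependency ratio = (10.8 + 21.3) / 67.9 × 100 = 32.1 / 67.9 × 100 = 47.3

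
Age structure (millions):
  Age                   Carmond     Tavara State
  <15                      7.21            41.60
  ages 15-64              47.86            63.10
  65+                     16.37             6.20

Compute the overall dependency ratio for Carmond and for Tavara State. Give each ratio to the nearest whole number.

Carmond: (7.21 + 16.37) / 47.86 × 100 = 23.58 / 47.86 × 100 = 49
Tavara State: (41.60 + 6.20) / 63.10 × 100 = 47.80 / 63.10 × 100 = 76

Carmond: 49
Tavara State: 76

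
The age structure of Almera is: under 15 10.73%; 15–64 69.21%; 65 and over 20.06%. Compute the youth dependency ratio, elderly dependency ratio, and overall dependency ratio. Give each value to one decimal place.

Youth dependency ratio: 15.5
Old-age dependency ratio: 29.0
Total dependency ratio: 44.5

Youth dependency ratio = 10.73 / 69.21 × 100 = 15.5
Old-age dependency ratio = 20.06 / 69.21 × 100 = 29.0
Total dependency ratio = (10.73 + 20.06) / 69.21 × 100 = 30.79 / 69.21 × 100 = 44.5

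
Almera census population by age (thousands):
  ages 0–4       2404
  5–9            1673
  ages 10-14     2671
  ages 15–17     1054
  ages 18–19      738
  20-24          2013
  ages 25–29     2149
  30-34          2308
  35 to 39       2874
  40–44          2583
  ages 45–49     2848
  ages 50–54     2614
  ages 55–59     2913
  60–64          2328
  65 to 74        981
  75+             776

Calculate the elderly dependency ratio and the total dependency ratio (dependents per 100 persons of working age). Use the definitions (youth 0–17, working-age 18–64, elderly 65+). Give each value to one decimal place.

Old-age dependency ratio: 7.5
Total dependency ratio: 40.9

0–17: 2404 + 1673 + 2671 + 1054 = 7802
18–64: 738 + 2013 + 2149 + 2308 + 2874 + 2583 + 2848 + 2614 + 2913 + 2328 = 23368
65+: 981 + 776 = 1757
Old-age dependency ratio = 1757 / 23368 × 100 = 7.5
Total dependency ratio = (7802 + 1757) / 23368 × 100 = 9559 / 23368 × 100 = 40.9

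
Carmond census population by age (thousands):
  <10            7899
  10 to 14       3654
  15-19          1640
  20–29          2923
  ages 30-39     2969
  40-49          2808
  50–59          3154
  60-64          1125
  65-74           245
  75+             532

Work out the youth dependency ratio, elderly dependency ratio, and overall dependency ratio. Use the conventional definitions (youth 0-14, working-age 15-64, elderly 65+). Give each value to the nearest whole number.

Youth dependency ratio: 79
Old-age dependency ratio: 5
Total dependency ratio: 84

0–14: 7899 + 3654 = 11553
15–64: 1640 + 2923 + 2969 + 2808 + 3154 + 1125 = 14619
65+: 245 + 532 = 777
Youth dependency ratio = 11553 / 14619 × 100 = 79
Old-age dependency ratio = 777 / 14619 × 100 = 5
Total dependency ratio = (11553 + 777) / 14619 × 100 = 12330 / 14619 × 100 = 84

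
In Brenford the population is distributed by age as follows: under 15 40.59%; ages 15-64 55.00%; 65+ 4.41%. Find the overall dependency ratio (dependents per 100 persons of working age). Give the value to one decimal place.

Total dependency ratio: 81.8

Total dependency ratio = (40.59 + 4.41) / 55.00 × 100 = 45.00 / 55.00 × 100 = 81.8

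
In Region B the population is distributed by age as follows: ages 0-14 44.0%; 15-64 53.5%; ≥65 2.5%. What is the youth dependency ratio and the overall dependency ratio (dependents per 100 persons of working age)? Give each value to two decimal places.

Youth dependency ratio: 82.24
Total dependency ratio: 86.92

Youth dependency ratio = 44.0 / 53.5 × 100 = 82.24
Total dependency ratio = (44.0 + 2.5) / 53.5 × 100 = 46.5 / 53.5 × 100 = 86.92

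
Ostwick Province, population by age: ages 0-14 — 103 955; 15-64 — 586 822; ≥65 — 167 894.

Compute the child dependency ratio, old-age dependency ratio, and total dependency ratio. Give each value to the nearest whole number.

Youth dependency ratio = 103 955 / 586 822 × 100 = 18
Old-age dependency ratio = 167 894 / 586 822 × 100 = 29
Total dependency ratio = (103 955 + 167 894) / 586 822 × 100 = 271 849 / 586 822 × 100 = 46

Youth dependency ratio: 18
Old-age dependency ratio: 29
Total dependency ratio: 46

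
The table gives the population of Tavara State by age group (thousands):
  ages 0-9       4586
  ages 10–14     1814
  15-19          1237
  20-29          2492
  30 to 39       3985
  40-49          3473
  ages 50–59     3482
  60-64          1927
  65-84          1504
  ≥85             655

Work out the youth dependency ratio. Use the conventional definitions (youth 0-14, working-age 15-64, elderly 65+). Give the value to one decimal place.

0–14: 4586 + 1814 = 6400
15–64: 1237 + 2492 + 3985 + 3473 + 3482 + 1927 = 16596
65+: 1504 + 655 = 2159
Youth dependency ratio = 6400 / 16596 × 100 = 38.6

Youth dependency ratio: 38.6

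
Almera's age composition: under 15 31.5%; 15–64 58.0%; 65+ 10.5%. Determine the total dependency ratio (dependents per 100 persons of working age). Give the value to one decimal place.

Total dependency ratio: 72.4

Total dependency ratio = (31.5 + 10.5) / 58.0 × 100 = 42.0 / 58.0 × 100 = 72.4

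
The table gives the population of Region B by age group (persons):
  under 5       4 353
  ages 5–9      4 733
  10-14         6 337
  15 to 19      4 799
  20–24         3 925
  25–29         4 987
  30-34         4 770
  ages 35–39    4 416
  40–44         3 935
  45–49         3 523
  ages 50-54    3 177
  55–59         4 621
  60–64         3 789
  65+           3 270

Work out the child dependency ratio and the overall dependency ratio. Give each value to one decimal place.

Youth dependency ratio: 36.8
Total dependency ratio: 44.6

0–14: 4 353 + 4 733 + 6 337 = 15 423
15–64: 4 799 + 3 925 + 4 987 + 4 770 + 4 416 + 3 935 + 3 523 + 3 177 + 4 621 + 3 789 = 41 942
65+: 3 270
Youth dependency ratio = 15 423 / 41 942 × 100 = 36.8
Total dependency ratio = (15 423 + 3 270) / 41 942 × 100 = 18 693 / 41 942 × 100 = 44.6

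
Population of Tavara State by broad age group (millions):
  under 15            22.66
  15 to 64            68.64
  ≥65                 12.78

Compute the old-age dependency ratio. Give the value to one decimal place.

Old-age dependency ratio: 18.6

Old-age dependency ratio = 12.78 / 68.64 × 100 = 18.6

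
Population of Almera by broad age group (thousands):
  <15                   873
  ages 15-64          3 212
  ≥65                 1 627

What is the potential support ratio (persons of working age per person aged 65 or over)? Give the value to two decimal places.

Potential support ratio: 1.97

Potential support ratio = 3 212 / 1 627 = 1.97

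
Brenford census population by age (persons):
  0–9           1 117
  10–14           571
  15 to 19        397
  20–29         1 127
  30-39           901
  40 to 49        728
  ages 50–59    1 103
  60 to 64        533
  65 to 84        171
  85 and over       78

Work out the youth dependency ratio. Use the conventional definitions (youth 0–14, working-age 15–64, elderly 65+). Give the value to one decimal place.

Youth dependency ratio: 35.2

0–14: 1 117 + 571 = 1 688
15–64: 397 + 1 127 + 901 + 728 + 1 103 + 533 = 4 789
65+: 171 + 78 = 249
Youth dependency ratio = 1 688 / 4 789 × 100 = 35.2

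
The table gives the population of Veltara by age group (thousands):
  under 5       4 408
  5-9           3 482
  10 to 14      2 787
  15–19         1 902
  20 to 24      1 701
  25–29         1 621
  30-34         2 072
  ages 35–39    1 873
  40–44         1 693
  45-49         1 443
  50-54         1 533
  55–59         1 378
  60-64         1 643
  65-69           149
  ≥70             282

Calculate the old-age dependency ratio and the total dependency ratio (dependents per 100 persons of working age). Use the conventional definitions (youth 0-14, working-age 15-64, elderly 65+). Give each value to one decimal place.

0–14: 4 408 + 3 482 + 2 787 = 10 677
15–64: 1 902 + 1 701 + 1 621 + 2 072 + 1 873 + 1 693 + 1 443 + 1 533 + 1 378 + 1 643 = 16 859
65+: 149 + 282 = 431
Old-age dependency ratio = 431 / 16 859 × 100 = 2.6
Total dependency ratio = (10 677 + 431) / 16 859 × 100 = 11 108 / 16 859 × 100 = 65.9

Old-age dependency ratio: 2.6
Total dependency ratio: 65.9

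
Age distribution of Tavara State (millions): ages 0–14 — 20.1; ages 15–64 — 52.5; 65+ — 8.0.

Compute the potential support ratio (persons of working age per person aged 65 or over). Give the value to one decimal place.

Potential support ratio: 6.6

Potential support ratio = 52.5 / 8.0 = 6.6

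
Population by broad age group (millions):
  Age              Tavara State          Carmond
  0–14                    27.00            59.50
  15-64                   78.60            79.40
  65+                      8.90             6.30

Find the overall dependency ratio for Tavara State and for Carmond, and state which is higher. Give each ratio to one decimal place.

Tavara State: (27.00 + 8.90) / 78.60 × 100 = 35.90 / 78.60 × 100 = 45.7
Carmond: (59.50 + 6.30) / 79.40 × 100 = 65.80 / 79.40 × 100 = 82.9

Tavara State: 45.7
Carmond: 82.9
Higher: Carmond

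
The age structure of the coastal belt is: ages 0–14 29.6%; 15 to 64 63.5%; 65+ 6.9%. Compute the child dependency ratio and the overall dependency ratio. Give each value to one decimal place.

Youth dependency ratio: 46.6
Total dependency ratio: 57.5

Youth dependency ratio = 29.6 / 63.5 × 100 = 46.6
Total dependency ratio = (29.6 + 6.9) / 63.5 × 100 = 36.5 / 63.5 × 100 = 57.5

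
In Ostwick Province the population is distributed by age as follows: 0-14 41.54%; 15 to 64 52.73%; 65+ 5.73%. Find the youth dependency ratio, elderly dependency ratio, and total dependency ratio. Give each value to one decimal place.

Youth dependency ratio: 78.8
Old-age dependency ratio: 10.9
Total dependency ratio: 89.6

Youth dependency ratio = 41.54 / 52.73 × 100 = 78.8
Old-age dependency ratio = 5.73 / 52.73 × 100 = 10.9
Total dependency ratio = (41.54 + 5.73) / 52.73 × 100 = 47.27 / 52.73 × 100 = 89.6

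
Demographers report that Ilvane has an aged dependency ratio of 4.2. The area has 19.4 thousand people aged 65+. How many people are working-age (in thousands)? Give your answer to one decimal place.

Working-age: 461.9

Old-age dependency ratio = elderly / working-age × 100
4.2 = 19.4 / W × 100
⇒ 461.9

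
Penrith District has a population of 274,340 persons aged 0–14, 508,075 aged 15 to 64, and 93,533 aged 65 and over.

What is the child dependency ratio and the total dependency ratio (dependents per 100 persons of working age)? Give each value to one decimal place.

Youth dependency ratio: 54.0
Total dependency ratio: 72.4

Youth dependency ratio = 274,340 / 508,075 × 100 = 54.0
Total dependency ratio = (274,340 + 93,533) / 508,075 × 100 = 367,873 / 508,075 × 100 = 72.4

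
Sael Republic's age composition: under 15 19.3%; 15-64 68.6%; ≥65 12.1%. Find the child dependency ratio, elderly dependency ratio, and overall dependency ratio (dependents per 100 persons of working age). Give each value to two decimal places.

Youth dependency ratio: 28.13
Old-age dependency ratio: 17.64
Total dependency ratio: 45.77

Youth dependency ratio = 19.3 / 68.6 × 100 = 28.13
Old-age dependency ratio = 12.1 / 68.6 × 100 = 17.64
Total dependency ratio = (19.3 + 12.1) / 68.6 × 100 = 31.4 / 68.6 × 100 = 45.77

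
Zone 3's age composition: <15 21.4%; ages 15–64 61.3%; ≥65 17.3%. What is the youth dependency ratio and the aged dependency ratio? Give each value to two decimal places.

Youth dependency ratio = 21.4 / 61.3 × 100 = 34.91
Old-age dependency ratio = 17.3 / 61.3 × 100 = 28.22

Youth dependency ratio: 34.91
Old-age dependency ratio: 28.22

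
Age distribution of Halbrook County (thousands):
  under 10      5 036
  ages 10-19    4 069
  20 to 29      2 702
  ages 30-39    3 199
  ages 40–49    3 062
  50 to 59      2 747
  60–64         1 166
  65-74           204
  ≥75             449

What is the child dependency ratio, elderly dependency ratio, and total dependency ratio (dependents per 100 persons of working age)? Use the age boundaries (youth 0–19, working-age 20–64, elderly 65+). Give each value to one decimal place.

0–19: 5 036 + 4 069 = 9 105
20–64: 2 702 + 3 199 + 3 062 + 2 747 + 1 166 = 12 876
65+: 204 + 449 = 653
Youth dependency ratio = 9 105 / 12 876 × 100 = 70.7
Old-age dependency ratio = 653 / 12 876 × 100 = 5.1
Total dependency ratio = (9 105 + 653) / 12 876 × 100 = 9 758 / 12 876 × 100 = 75.8

Youth dependency ratio: 70.7
Old-age dependency ratio: 5.1
Total dependency ratio: 75.8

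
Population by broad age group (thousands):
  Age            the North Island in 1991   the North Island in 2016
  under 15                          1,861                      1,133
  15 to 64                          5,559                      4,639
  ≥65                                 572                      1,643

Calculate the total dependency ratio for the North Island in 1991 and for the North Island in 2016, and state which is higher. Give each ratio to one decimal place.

the North Island in 1991: (1,861 + 572) / 5,559 × 100 = 2,433 / 5,559 × 100 = 43.8
the North Island in 2016: (1,133 + 1,643) / 4,639 × 100 = 2,776 / 4,639 × 100 = 59.8

the North Island in 1991: 43.8
the North Island in 2016: 59.8
Higher: the North Island in 2016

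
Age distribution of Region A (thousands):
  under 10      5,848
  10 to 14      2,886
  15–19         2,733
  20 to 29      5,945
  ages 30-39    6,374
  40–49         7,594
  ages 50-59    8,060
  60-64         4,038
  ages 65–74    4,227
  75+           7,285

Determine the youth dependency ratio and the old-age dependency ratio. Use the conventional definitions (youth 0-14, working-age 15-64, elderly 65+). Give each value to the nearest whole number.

0–14: 5,848 + 2,886 = 8,734
15–64: 2,733 + 5,945 + 6,374 + 7,594 + 8,060 + 4,038 = 34,744
65+: 4,227 + 7,285 = 11,512
Youth dependency ratio = 8,734 / 34,744 × 100 = 25
Old-age dependency ratio = 11,512 / 34,744 × 100 = 33

Youth dependency ratio: 25
Old-age dependency ratio: 33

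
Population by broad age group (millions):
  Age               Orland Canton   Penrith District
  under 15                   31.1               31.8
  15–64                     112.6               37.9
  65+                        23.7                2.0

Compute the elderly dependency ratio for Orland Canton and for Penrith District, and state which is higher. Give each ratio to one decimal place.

Orland Canton: 23.7 / 112.6 × 100 = 21.0
Penrith District: 2.0 / 37.9 × 100 = 5.3

Orland Canton: 21.0
Penrith District: 5.3
Higher: Orland Canton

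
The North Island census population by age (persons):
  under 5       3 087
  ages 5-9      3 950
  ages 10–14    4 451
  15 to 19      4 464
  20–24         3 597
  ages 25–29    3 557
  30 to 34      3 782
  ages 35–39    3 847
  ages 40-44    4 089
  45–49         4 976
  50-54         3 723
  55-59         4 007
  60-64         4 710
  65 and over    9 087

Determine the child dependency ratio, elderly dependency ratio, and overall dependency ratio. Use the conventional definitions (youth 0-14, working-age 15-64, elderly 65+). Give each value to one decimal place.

0–14: 3 087 + 3 950 + 4 451 = 11 488
15–64: 4 464 + 3 597 + 3 557 + 3 782 + 3 847 + 4 089 + 4 976 + 3 723 + 4 007 + 4 710 = 40 752
65+: 9 087
Youth dependency ratio = 11 488 / 40 752 × 100 = 28.2
Old-age dependency ratio = 9 087 / 40 752 × 100 = 22.3
Total dependency ratio = (11 488 + 9 087) / 40 752 × 100 = 20 575 / 40 752 × 100 = 50.5

Youth dependency ratio: 28.2
Old-age dependency ratio: 22.3
Total dependency ratio: 50.5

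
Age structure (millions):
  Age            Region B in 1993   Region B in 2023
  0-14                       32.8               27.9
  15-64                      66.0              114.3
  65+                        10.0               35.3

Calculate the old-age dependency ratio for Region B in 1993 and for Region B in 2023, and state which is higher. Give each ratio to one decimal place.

Region B in 1993: 15.2
Region B in 2023: 30.9
Higher: Region B in 2023

Region B in 1993: 10.0 / 66.0 × 100 = 15.2
Region B in 2023: 35.3 / 114.3 × 100 = 30.9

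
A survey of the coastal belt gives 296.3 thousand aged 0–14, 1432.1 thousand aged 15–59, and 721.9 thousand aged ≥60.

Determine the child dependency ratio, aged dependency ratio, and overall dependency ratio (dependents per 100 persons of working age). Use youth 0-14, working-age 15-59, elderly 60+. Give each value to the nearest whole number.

Youth dependency ratio: 21
Old-age dependency ratio: 50
Total dependency ratio: 71

Youth dependency ratio = 296.3 / 1432.1 × 100 = 21
Old-age dependency ratio = 721.9 / 1432.1 × 100 = 50
Total dependency ratio = (296.3 + 721.9) / 1432.1 × 100 = 1018.2 / 1432.1 × 100 = 71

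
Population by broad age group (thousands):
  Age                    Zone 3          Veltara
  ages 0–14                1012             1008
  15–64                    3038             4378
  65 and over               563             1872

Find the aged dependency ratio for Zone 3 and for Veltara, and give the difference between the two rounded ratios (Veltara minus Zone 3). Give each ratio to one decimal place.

Zone 3: 18.5
Veltara: 42.8
Difference: +24.3

Zone 3: 563 / 3038 × 100 = 18.5
Veltara: 1872 / 4378 × 100 = 42.8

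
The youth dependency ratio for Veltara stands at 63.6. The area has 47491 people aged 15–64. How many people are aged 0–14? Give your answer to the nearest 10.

Youth dependency ratio = youth / working-age × 100
63.6 = Y / 47491 × 100
⇒ 30200

Aged 0–14: 30200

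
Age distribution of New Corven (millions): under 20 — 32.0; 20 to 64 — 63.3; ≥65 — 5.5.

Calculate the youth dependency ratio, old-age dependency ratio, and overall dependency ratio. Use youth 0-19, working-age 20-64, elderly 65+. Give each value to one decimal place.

Youth dependency ratio: 50.6
Old-age dependency ratio: 8.7
Total dependency ratio: 59.2

Youth dependency ratio = 32.0 / 63.3 × 100 = 50.6
Old-age dependency ratio = 5.5 / 63.3 × 100 = 8.7
Total dependency ratio = (32.0 + 5.5) / 63.3 × 100 = 37.5 / 63.3 × 100 = 59.2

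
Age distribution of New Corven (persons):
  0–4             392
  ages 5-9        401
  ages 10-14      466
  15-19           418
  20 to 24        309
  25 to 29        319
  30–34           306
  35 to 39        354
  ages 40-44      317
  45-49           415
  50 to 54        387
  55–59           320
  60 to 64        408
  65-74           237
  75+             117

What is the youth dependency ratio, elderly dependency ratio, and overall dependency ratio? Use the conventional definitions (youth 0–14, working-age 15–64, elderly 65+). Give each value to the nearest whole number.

Youth dependency ratio: 35
Old-age dependency ratio: 10
Total dependency ratio: 45

0–14: 392 + 401 + 466 = 1259
15–64: 418 + 309 + 319 + 306 + 354 + 317 + 415 + 387 + 320 + 408 = 3553
65+: 237 + 117 = 354
Youth dependency ratio = 1259 / 3553 × 100 = 35
Old-age dependency ratio = 354 / 3553 × 100 = 10
Total dependency ratio = (1259 + 354) / 3553 × 100 = 1613 / 3553 × 100 = 45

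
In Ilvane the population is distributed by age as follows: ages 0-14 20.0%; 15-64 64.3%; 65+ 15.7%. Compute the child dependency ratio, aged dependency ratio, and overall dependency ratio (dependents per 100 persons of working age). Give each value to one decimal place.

Youth dependency ratio = 20.0 / 64.3 × 100 = 31.1
Old-age dependency ratio = 15.7 / 64.3 × 100 = 24.4
Total dependency ratio = (20.0 + 15.7) / 64.3 × 100 = 35.7 / 64.3 × 100 = 55.5

Youth dependency ratio: 31.1
Old-age dependency ratio: 24.4
Total dependency ratio: 55.5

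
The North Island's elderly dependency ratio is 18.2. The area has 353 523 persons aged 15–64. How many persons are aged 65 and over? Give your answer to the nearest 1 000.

Aged 65 and over: 64 000

Old-age dependency ratio = elderly / working-age × 100
18.2 = E / 353 523 × 100
⇒ 64 000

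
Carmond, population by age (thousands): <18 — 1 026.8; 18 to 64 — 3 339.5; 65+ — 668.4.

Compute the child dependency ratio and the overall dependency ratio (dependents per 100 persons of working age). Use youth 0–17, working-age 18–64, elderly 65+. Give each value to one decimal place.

Youth dependency ratio = 1 026.8 / 3 339.5 × 100 = 30.7
Total dependency ratio = (1 026.8 + 668.4) / 3 339.5 × 100 = 1 695.2 / 3 339.5 × 100 = 50.8

Youth dependency ratio: 30.7
Total dependency ratio: 50.8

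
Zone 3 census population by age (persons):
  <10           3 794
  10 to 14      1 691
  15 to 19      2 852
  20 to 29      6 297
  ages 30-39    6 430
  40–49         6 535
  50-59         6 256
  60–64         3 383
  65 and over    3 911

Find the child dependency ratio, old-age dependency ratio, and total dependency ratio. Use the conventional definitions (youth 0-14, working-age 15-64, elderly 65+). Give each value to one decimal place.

Youth dependency ratio: 17.3
Old-age dependency ratio: 12.3
Total dependency ratio: 29.6

0–14: 3 794 + 1 691 = 5 485
15–64: 2 852 + 6 297 + 6 430 + 6 535 + 6 256 + 3 383 = 31 753
65+: 3 911
Youth dependency ratio = 5 485 / 31 753 × 100 = 17.3
Old-age dependency ratio = 3 911 / 31 753 × 100 = 12.3
Total dependency ratio = (5 485 + 3 911) / 31 753 × 100 = 9 396 / 31 753 × 100 = 29.6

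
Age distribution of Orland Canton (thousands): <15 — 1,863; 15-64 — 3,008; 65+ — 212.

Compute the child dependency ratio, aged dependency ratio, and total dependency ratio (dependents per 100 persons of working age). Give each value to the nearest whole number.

Youth dependency ratio = 1,863 / 3,008 × 100 = 62
Old-age dependency ratio = 212 / 3,008 × 100 = 7
Total dependency ratio = (1,863 + 212) / 3,008 × 100 = 2,075 / 3,008 × 100 = 69

Youth dependency ratio: 62
Old-age dependency ratio: 7
Total dependency ratio: 69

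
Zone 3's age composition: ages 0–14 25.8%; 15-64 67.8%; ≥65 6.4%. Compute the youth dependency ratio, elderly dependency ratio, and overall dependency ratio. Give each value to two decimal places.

Youth dependency ratio = 25.8 / 67.8 × 100 = 38.05
Old-age dependency ratio = 6.4 / 67.8 × 100 = 9.44
Total dependency ratio = (25.8 + 6.4) / 67.8 × 100 = 32.2 / 67.8 × 100 = 47.49

Youth dependency ratio: 38.05
Old-age dependency ratio: 9.44
Total dependency ratio: 47.49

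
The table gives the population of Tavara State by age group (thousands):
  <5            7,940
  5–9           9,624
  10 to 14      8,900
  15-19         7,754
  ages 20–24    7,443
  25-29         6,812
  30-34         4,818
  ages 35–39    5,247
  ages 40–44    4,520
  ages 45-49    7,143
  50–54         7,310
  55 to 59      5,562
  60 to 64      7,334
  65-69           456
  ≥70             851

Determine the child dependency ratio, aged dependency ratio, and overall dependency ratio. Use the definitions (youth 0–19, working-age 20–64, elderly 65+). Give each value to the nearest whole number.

0–19: 7,940 + 9,624 + 8,900 + 7,754 = 34,218
20–64: 7,443 + 6,812 + 4,818 + 5,247 + 4,520 + 7,143 + 7,310 + 5,562 + 7,334 = 56,189
65+: 456 + 851 = 1,307
Youth dependency ratio = 34,218 / 56,189 × 100 = 61
Old-age dependency ratio = 1,307 / 56,189 × 100 = 2
Total dependency ratio = (34,218 + 1,307) / 56,189 × 100 = 35,525 / 56,189 × 100 = 63

Youth dependency ratio: 61
Old-age dependency ratio: 2
Total dependency ratio: 63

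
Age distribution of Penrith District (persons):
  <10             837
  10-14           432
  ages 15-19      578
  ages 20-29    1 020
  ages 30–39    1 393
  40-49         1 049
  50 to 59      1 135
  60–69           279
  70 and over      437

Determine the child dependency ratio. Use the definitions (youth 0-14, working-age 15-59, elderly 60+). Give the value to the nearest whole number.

0–14: 837 + 432 = 1 269
15–59: 578 + 1 020 + 1 393 + 1 049 + 1 135 = 5 175
60+: 279 + 437 = 716
Youth dependency ratio = 1 269 / 5 175 × 100 = 25

Youth dependency ratio: 25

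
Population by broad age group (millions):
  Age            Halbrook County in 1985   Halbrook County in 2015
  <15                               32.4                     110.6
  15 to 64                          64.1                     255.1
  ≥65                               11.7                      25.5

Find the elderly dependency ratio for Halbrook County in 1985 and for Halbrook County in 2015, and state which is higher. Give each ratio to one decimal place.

Halbrook County in 1985: 18.3
Halbrook County in 2015: 10.0
Higher: Halbrook County in 1985

Halbrook County in 1985: 11.7 / 64.1 × 100 = 18.3
Halbrook County in 2015: 25.5 / 255.1 × 100 = 10.0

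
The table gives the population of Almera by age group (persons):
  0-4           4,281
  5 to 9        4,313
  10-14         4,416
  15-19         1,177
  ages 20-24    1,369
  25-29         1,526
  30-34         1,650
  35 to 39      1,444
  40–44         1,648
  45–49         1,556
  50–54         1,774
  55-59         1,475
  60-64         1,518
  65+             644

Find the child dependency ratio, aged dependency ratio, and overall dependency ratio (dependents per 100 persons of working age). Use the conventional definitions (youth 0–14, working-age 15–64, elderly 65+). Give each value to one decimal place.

Youth dependency ratio: 85.9
Old-age dependency ratio: 4.3
Total dependency ratio: 90.2

0–14: 4,281 + 4,313 + 4,416 = 13,010
15–64: 1,177 + 1,369 + 1,526 + 1,650 + 1,444 + 1,648 + 1,556 + 1,774 + 1,475 + 1,518 = 15,137
65+: 644
Youth dependency ratio = 13,010 / 15,137 × 100 = 85.9
Old-age dependency ratio = 644 / 15,137 × 100 = 4.3
Total dependency ratio = (13,010 + 644) / 15,137 × 100 = 13,654 / 15,137 × 100 = 90.2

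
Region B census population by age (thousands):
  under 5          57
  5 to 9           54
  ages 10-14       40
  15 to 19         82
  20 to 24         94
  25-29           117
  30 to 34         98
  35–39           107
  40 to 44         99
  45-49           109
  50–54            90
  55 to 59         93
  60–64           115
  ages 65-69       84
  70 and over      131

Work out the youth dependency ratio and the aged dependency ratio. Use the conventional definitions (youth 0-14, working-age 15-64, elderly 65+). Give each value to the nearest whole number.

Youth dependency ratio: 15
Old-age dependency ratio: 21

0–14: 57 + 54 + 40 = 151
15–64: 82 + 94 + 117 + 98 + 107 + 99 + 109 + 90 + 93 + 115 = 1004
65+: 84 + 131 = 215
Youth dependency ratio = 151 / 1004 × 100 = 15
Old-age dependency ratio = 215 / 1004 × 100 = 21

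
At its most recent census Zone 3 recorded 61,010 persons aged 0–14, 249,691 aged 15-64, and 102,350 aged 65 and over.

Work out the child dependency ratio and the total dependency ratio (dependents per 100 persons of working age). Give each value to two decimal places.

Youth dependency ratio = 61,010 / 249,691 × 100 = 24.43
Total dependency ratio = (61,010 + 102,350) / 249,691 × 100 = 163,360 / 249,691 × 100 = 65.42

Youth dependency ratio: 24.43
Total dependency ratio: 65.42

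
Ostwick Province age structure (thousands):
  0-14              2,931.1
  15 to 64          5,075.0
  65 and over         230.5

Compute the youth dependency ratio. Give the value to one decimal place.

Youth dependency ratio: 57.8

Youth dependency ratio = 2,931.1 / 5,075.0 × 100 = 57.8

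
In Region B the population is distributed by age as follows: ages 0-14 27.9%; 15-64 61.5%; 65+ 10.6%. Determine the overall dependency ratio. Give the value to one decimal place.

Total dependency ratio: 62.6

Total dependency ratio = (27.9 + 10.6) / 61.5 × 100 = 38.5 / 61.5 × 100 = 62.6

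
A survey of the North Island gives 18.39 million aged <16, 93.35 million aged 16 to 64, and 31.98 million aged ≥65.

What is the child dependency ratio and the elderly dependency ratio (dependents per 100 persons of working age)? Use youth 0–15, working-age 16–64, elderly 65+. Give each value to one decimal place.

Youth dependency ratio = 18.39 / 93.35 × 100 = 19.7
Old-age dependency ratio = 31.98 / 93.35 × 100 = 34.3

Youth dependency ratio: 19.7
Old-age dependency ratio: 34.3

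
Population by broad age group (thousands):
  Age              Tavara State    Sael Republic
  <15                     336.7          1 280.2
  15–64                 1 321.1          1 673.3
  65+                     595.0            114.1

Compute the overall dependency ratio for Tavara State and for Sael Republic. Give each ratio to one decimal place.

Tavara State: 70.5
Sael Republic: 83.3

Tavara State: (336.7 + 595.0) / 1 321.1 × 100 = 931.7 / 1 321.1 × 100 = 70.5
Sael Republic: (1 280.2 + 114.1) / 1 673.3 × 100 = 1 394.3 / 1 673.3 × 100 = 83.3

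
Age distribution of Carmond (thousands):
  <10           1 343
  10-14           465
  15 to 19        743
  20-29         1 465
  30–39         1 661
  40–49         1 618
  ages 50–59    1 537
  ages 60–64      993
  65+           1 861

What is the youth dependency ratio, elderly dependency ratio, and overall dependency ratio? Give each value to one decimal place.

0–14: 1 343 + 465 = 1 808
15–64: 743 + 1 465 + 1 661 + 1 618 + 1 537 + 993 = 8 017
65+: 1 861
Youth dependency ratio = 1 808 / 8 017 × 100 = 22.6
Old-age dependency ratio = 1 861 / 8 017 × 100 = 23.2
Total dependency ratio = (1 808 + 1 861) / 8 017 × 100 = 3 669 / 8 017 × 100 = 45.8

Youth dependency ratio: 22.6
Old-age dependency ratio: 23.2
Total dependency ratio: 45.8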